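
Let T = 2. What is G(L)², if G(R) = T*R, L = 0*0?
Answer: 0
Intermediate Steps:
L = 0
G(R) = 2*R
G(L)² = (2*0)² = 0² = 0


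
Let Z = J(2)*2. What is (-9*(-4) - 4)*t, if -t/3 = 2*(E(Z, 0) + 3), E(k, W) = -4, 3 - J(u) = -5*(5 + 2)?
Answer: 192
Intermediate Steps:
J(u) = 38 (J(u) = 3 - (-5)*(5 + 2) = 3 - (-5)*7 = 3 - 1*(-35) = 3 + 35 = 38)
Z = 76 (Z = 38*2 = 76)
t = 6 (t = -6*(-4 + 3) = -6*(-1) = -3*(-2) = 6)
(-9*(-4) - 4)*t = (-9*(-4) - 4)*6 = (36 - 4)*6 = 32*6 = 192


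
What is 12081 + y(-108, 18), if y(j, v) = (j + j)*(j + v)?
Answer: 31521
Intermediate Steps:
y(j, v) = 2*j*(j + v) (y(j, v) = (2*j)*(j + v) = 2*j*(j + v))
12081 + y(-108, 18) = 12081 + 2*(-108)*(-108 + 18) = 12081 + 2*(-108)*(-90) = 12081 + 19440 = 31521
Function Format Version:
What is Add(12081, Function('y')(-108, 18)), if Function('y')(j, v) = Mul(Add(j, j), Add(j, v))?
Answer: 31521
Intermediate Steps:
Function('y')(j, v) = Mul(2, j, Add(j, v)) (Function('y')(j, v) = Mul(Mul(2, j), Add(j, v)) = Mul(2, j, Add(j, v)))
Add(12081, Function('y')(-108, 18)) = Add(12081, Mul(2, -108, Add(-108, 18))) = Add(12081, Mul(2, -108, -90)) = Add(12081, 19440) = 31521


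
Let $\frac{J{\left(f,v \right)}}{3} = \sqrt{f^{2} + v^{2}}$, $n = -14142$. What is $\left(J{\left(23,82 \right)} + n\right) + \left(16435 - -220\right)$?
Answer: $2513 + 3 \sqrt{7253} \approx 2768.5$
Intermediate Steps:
$J{\left(f,v \right)} = 3 \sqrt{f^{2} + v^{2}}$
$\left(J{\left(23,82 \right)} + n\right) + \left(16435 - -220\right) = \left(3 \sqrt{23^{2} + 82^{2}} - 14142\right) + \left(16435 - -220\right) = \left(3 \sqrt{529 + 6724} - 14142\right) + \left(16435 + 220\right) = \left(3 \sqrt{7253} - 14142\right) + 16655 = \left(-14142 + 3 \sqrt{7253}\right) + 16655 = 2513 + 3 \sqrt{7253}$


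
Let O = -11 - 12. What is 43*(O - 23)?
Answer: -1978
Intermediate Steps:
O = -23
43*(O - 23) = 43*(-23 - 23) = 43*(-46) = -1978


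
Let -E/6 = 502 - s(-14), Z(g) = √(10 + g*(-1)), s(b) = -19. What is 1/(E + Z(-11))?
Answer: -1042/3257285 - √21/9771855 ≈ -0.00032037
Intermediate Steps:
Z(g) = √(10 - g)
E = -3126 (E = -6*(502 - 1*(-19)) = -6*(502 + 19) = -6*521 = -3126)
1/(E + Z(-11)) = 1/(-3126 + √(10 - 1*(-11))) = 1/(-3126 + √(10 + 11)) = 1/(-3126 + √21)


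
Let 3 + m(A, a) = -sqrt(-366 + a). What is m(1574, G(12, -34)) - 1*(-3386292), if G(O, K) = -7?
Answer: 3386289 - I*sqrt(373) ≈ 3.3863e+6 - 19.313*I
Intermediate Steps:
m(A, a) = -3 - sqrt(-366 + a)
m(1574, G(12, -34)) - 1*(-3386292) = (-3 - sqrt(-366 - 7)) - 1*(-3386292) = (-3 - sqrt(-373)) + 3386292 = (-3 - I*sqrt(373)) + 3386292 = 3386289 - I*sqrt(373)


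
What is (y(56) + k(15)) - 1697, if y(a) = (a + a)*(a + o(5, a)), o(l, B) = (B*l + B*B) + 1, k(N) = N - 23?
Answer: 387271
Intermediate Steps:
k(N) = -23 + N
o(l, B) = 1 + B² + B*l (o(l, B) = (B*l + B²) + 1 = (B² + B*l) + 1 = 1 + B² + B*l)
y(a) = 2*a*(1 + a² + 6*a) (y(a) = (a + a)*(a + (1 + a² + a*5)) = (2*a)*(a + (1 + a² + 5*a)) = (2*a)*(1 + a² + 6*a) = 2*a*(1 + a² + 6*a))
(y(56) + k(15)) - 1697 = (2*56*(1 + 56² + 6*56) + (-23 + 15)) - 1697 = (2*56*(1 + 3136 + 336) - 8) - 1697 = (2*56*3473 - 8) - 1697 = (388976 - 8) - 1697 = 388968 - 1697 = 387271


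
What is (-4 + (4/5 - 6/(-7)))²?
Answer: 6724/1225 ≈ 5.4890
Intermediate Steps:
(-4 + (4/5 - 6/(-7)))² = (-4 + (4*(⅕) - 6*(-⅐)))² = (-4 + (⅘ + 6/7))² = (-4 + 58/35)² = (-82/35)² = 6724/1225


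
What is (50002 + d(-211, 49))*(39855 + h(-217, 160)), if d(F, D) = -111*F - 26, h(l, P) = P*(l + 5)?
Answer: 435611195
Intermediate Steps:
h(l, P) = P*(5 + l)
d(F, D) = -26 - 111*F
(50002 + d(-211, 49))*(39855 + h(-217, 160)) = (50002 + (-26 - 111*(-211)))*(39855 + 160*(5 - 217)) = (50002 + (-26 + 23421))*(39855 + 160*(-212)) = (50002 + 23395)*(39855 - 33920) = 73397*5935 = 435611195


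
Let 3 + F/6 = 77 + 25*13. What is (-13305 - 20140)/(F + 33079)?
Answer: -33445/35473 ≈ -0.94283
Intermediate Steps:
F = 2394 (F = -18 + 6*(77 + 25*13) = -18 + 6*(77 + 325) = -18 + 6*402 = -18 + 2412 = 2394)
(-13305 - 20140)/(F + 33079) = (-13305 - 20140)/(2394 + 33079) = -33445/35473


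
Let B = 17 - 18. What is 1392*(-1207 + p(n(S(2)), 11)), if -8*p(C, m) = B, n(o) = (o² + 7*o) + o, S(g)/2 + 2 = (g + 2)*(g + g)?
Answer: -1679970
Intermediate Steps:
S(g) = -4 + 4*g*(2 + g) (S(g) = -4 + 2*((g + 2)*(g + g)) = -4 + 2*((2 + g)*(2*g)) = -4 + 2*(2*g*(2 + g)) = -4 + 4*g*(2 + g))
n(o) = o² + 8*o
B = -1
p(C, m) = ⅛ (p(C, m) = -⅛*(-1) = ⅛)
1392*(-1207 + p(n(S(2)), 11)) = 1392*(-1207 + ⅛) = 1392*(-9655/8) = -1679970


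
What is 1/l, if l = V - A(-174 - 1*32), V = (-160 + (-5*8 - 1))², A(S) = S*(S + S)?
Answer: -1/44471 ≈ -2.2487e-5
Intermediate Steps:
A(S) = 2*S² (A(S) = S*(2*S) = 2*S²)
V = 40401 (V = (-160 + (-40 - 1))² = (-160 - 41)² = (-201)² = 40401)
l = -44471 (l = 40401 - 2*(-174 - 1*32)² = 40401 - 2*(-174 - 32)² = 40401 - 2*(-206)² = 40401 - 2*42436 = 40401 - 1*84872 = 40401 - 84872 = -44471)
1/l = 1/(-44471) = -1/44471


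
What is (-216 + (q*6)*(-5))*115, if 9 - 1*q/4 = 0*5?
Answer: -149040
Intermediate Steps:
q = 36 (q = 36 - 0*5 = 36 - 4*0 = 36 + 0 = 36)
(-216 + (q*6)*(-5))*115 = (-216 + (36*6)*(-5))*115 = (-216 + 216*(-5))*115 = (-216 - 1080)*115 = -1296*115 = -149040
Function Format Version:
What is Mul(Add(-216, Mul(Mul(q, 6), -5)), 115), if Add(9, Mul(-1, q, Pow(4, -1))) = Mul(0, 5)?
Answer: -149040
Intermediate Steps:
q = 36 (q = Add(36, Mul(-4, Mul(0, 5))) = Add(36, Mul(-4, 0)) = Add(36, 0) = 36)
Mul(Add(-216, Mul(Mul(q, 6), -5)), 115) = Mul(Add(-216, Mul(Mul(36, 6), -5)), 115) = Mul(Add(-216, Mul(216, -5)), 115) = Mul(Add(-216, -1080), 115) = Mul(-1296, 115) = -149040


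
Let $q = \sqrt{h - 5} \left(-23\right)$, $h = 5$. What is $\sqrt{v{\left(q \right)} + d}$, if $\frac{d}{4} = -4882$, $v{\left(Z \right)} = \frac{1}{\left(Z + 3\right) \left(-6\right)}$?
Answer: $\frac{11 i \sqrt{5810}}{6} \approx 139.74 i$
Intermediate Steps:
$q = 0$ ($q = \sqrt{5 - 5} \left(-23\right) = \sqrt{0} \left(-23\right) = 0 \left(-23\right) = 0$)
$v{\left(Z \right)} = \frac{1}{-18 - 6 Z}$ ($v{\left(Z \right)} = \frac{1}{\left(3 + Z\right) \left(-6\right)} = \frac{1}{-18 - 6 Z}$)
$d = -19528$ ($d = 4 \left(-4882\right) = -19528$)
$\sqrt{v{\left(q \right)} + d} = \sqrt{- \frac{1}{18 + 6 \cdot 0} - 19528} = \sqrt{- \frac{1}{18 + 0} - 19528} = \sqrt{- \frac{1}{18} - 19528} = \sqrt{- \frac{351505}{18}} = \frac{11 i \sqrt{5810}}{6}$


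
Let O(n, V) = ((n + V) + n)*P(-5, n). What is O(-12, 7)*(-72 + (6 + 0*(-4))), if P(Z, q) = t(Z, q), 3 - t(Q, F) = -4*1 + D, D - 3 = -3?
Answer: 7854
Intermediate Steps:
D = 0 (D = 3 - 3 = 0)
t(Q, F) = 7 (t(Q, F) = 3 - (-4*1 + 0) = 3 - (-4 + 0) = 3 - 1*(-4) = 3 + 4 = 7)
P(Z, q) = 7
O(n, V) = 7*V + 14*n (O(n, V) = ((n + V) + n)*7 = ((V + n) + n)*7 = (V + 2*n)*7 = 7*V + 14*n)
O(-12, 7)*(-72 + (6 + 0*(-4))) = (7*7 + 14*(-12))*(-72 + (6 + 0*(-4))) = (49 - 168)*(-72 + (6 + 0)) = -119*(-72 + 6) = -119*(-66) = 7854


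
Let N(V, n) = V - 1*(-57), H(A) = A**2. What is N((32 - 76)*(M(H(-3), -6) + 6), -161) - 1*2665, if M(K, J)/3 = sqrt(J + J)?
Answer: -2872 - 264*I*sqrt(3) ≈ -2872.0 - 457.26*I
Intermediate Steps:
M(K, J) = 3*sqrt(2)*sqrt(J) (M(K, J) = 3*sqrt(J + J) = 3*sqrt(2*J) = 3*(sqrt(2)*sqrt(J)) = 3*sqrt(2)*sqrt(J))
N(V, n) = 57 + V (N(V, n) = V + 57 = 57 + V)
N((32 - 76)*(M(H(-3), -6) + 6), -161) - 1*2665 = (57 + (32 - 76)*(3*sqrt(2)*sqrt(-6) + 6)) - 1*2665 = (57 - 44*(3*sqrt(2)*(I*sqrt(6)) + 6)) - 2665 = (57 - 44*(6*I*sqrt(3) + 6)) - 2665 = (57 - 44*(6 + 6*I*sqrt(3))) - 2665 = (57 + (-264 - 264*I*sqrt(3))) - 2665 = (-207 - 264*I*sqrt(3)) - 2665 = -2872 - 264*I*sqrt(3)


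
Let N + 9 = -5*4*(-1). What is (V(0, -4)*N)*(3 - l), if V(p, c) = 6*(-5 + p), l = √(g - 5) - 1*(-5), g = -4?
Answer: 660 + 990*I ≈ 660.0 + 990.0*I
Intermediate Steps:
l = 5 + 3*I (l = √(-4 - 5) - 1*(-5) = √(-9) + 5 = 3*I + 5 = 5 + 3*I ≈ 5.0 + 3.0*I)
V(p, c) = -30 + 6*p
N = 11 (N = -9 - 5*4*(-1) = -9 - 20*(-1) = -9 + 20 = 11)
(V(0, -4)*N)*(3 - l) = ((-30 + 6*0)*11)*(3 - (5 + 3*I)) = ((-30 + 0)*11)*(3 + (-5 - 3*I)) = (-30*11)*(-2 - 3*I) = -330*(-2 - 3*I) = 660 + 990*I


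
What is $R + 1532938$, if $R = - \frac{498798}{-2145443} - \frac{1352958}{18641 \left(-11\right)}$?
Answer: $\frac{674381111173947326}{439925232593} \approx 1.5329 \cdot 10^{6}$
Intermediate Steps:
$R = \frac{3004973299092}{439925232593}$ ($R = \left(-498798\right) \left(- \frac{1}{2145443}\right) - \frac{1352958}{-205051} = \frac{498798}{2145443} - - \frac{1352958}{205051} = \frac{498798}{2145443} + \frac{1352958}{205051} = \frac{3004973299092}{439925232593} \approx 6.8306$)
$R + 1532938 = \frac{3004973299092}{439925232593} + 1532938 = \frac{674381111173947326}{439925232593}$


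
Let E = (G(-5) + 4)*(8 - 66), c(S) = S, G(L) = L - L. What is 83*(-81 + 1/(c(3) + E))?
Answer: -1539650/229 ≈ -6723.4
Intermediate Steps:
G(L) = 0
E = -232 (E = (0 + 4)*(8 - 66) = 4*(-58) = -232)
83*(-81 + 1/(c(3) + E)) = 83*(-81 + 1/(3 - 232)) = 83*(-81 + 1/(-229)) = 83*(-81 - 1/229) = 83*(-18550/229) = -1539650/229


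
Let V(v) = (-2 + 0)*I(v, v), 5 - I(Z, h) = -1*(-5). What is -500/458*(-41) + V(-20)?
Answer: 10250/229 ≈ 44.760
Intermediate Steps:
I(Z, h) = 0 (I(Z, h) = 5 - (-1)*(-5) = 5 - 1*5 = 5 - 5 = 0)
V(v) = 0 (V(v) = (-2 + 0)*0 = -2*0 = 0)
-500/458*(-41) + V(-20) = -500/458*(-41) + 0 = -500*1/458*(-41) + 0 = -250/229*(-41) + 0 = 10250/229 + 0 = 10250/229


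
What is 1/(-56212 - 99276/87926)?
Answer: -43963/2471297794 ≈ -1.7789e-5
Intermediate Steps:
1/(-56212 - 99276/87926) = 1/(-56212 - 99276*1/87926) = 1/(-56212 - 49638/43963) = 1/(-2471297794/43963) = -43963/2471297794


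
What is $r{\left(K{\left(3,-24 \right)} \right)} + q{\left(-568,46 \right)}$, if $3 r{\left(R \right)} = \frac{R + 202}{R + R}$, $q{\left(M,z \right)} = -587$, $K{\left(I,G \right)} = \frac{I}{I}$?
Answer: $- \frac{3319}{6} \approx -553.17$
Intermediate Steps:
$K{\left(I,G \right)} = 1$
$r{\left(R \right)} = \frac{202 + R}{6 R}$ ($r{\left(R \right)} = \frac{\left(R + 202\right) \frac{1}{R + R}}{3} = \frac{\left(202 + R\right) \frac{1}{2 R}}{3} = \frac{\frac{1}{2} \frac{1}{R} \left(202 + R\right)}{3} = \frac{202 + R}{6 R}$)
$r{\left(K{\left(3,-24 \right)} \right)} + q{\left(-568,46 \right)} = \frac{202 + 1}{6 \cdot 1} - 587 = \frac{1}{6} \cdot 1 \cdot 203 - 587 = \frac{203}{6} - 587 = - \frac{3319}{6}$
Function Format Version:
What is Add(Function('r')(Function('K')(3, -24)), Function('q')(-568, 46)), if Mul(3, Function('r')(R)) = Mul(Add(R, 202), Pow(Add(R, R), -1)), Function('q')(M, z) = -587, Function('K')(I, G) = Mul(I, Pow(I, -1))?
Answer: Rational(-3319, 6) ≈ -553.17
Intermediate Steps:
Function('K')(I, G) = 1
Function('r')(R) = Mul(Rational(1, 6), Pow(R, -1), Add(202, R)) (Function('r')(R) = Mul(Rational(1, 3), Mul(Add(R, 202), Pow(Add(R, R), -1))) = Mul(Rational(1, 3), Mul(Add(202, R), Pow(Mul(2, R), -1))) = Mul(Rational(1, 3), Mul(Add(202, R), Mul(Rational(1, 2), Pow(R, -1)))) = Mul(Rational(1, 3), Mul(Rational(1, 2), Pow(R, -1), Add(202, R))) = Mul(Rational(1, 6), Pow(R, -1), Add(202, R)))
Add(Function('r')(Function('K')(3, -24)), Function('q')(-568, 46)) = Add(Mul(Rational(1, 6), Pow(1, -1), Add(202, 1)), -587) = Add(Mul(Rational(1, 6), 1, 203), -587) = Add(Rational(203, 6), -587) = Rational(-3319, 6)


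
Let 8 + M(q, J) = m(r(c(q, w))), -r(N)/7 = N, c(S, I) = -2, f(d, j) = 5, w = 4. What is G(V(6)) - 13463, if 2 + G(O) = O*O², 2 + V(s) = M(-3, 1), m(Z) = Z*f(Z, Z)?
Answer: 202535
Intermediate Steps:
r(N) = -7*N
m(Z) = 5*Z (m(Z) = Z*5 = 5*Z)
M(q, J) = 62 (M(q, J) = -8 + 5*(-7*(-2)) = -8 + 5*14 = -8 + 70 = 62)
V(s) = 60 (V(s) = -2 + 62 = 60)
G(O) = -2 + O³ (G(O) = -2 + O*O² = -2 + O³)
G(V(6)) - 13463 = (-2 + 60³) - 13463 = (-2 + 216000) - 13463 = 215998 - 13463 = 202535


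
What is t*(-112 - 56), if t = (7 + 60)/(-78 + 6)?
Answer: 469/3 ≈ 156.33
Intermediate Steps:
t = -67/72 (t = 67/(-72) = 67*(-1/72) = -67/72 ≈ -0.93056)
t*(-112 - 56) = -67*(-112 - 56)/72 = -67/72*(-168) = 469/3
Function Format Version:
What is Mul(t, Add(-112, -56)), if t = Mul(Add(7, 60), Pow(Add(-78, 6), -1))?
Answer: Rational(469, 3) ≈ 156.33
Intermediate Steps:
t = Rational(-67, 72) (t = Mul(67, Pow(-72, -1)) = Mul(67, Rational(-1, 72)) = Rational(-67, 72) ≈ -0.93056)
Mul(t, Add(-112, -56)) = Mul(Rational(-67, 72), Add(-112, -56)) = Mul(Rational(-67, 72), -168) = Rational(469, 3)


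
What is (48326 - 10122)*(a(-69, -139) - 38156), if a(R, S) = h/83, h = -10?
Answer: -120990463432/83 ≈ -1.4577e+9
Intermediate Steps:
a(R, S) = -10/83
(48326 - 10122)*(a(-69, -139) - 38156) = (48326 - 10122)*(-10/83 - 38156) = 38204*(-3166958/83) = -120990463432/83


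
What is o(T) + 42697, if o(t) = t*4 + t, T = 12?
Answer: 42757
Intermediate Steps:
o(t) = 5*t (o(t) = 4*t + t = 5*t)
o(T) + 42697 = 5*12 + 42697 = 60 + 42697 = 42757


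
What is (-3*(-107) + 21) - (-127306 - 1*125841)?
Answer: 253489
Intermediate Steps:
(-3*(-107) + 21) - (-127306 - 1*125841) = (321 + 21) - (-127306 - 125841) = 342 - 1*(-253147) = 342 + 253147 = 253489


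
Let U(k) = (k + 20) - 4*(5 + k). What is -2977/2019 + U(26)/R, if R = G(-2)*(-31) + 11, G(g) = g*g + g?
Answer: 1885/34323 ≈ 0.054919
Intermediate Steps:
G(g) = g + g² (G(g) = g² + g = g + g²)
R = -51 (R = -2*(1 - 2)*(-31) + 11 = -2*(-1)*(-31) + 11 = 2*(-31) + 11 = -62 + 11 = -51)
U(k) = -3*k (U(k) = (20 + k) + (-20 - 4*k) = -3*k)
-2977/2019 + U(26)/R = -2977/2019 - 3*26/(-51) = -2977*1/2019 - 78*(-1/51) = -2977/2019 + 26/17 = 1885/34323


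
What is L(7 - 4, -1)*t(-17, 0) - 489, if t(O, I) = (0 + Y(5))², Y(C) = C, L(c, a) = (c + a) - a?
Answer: -414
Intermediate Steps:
L(c, a) = c (L(c, a) = (a + c) - a = c)
t(O, I) = 25 (t(O, I) = (0 + 5)² = 5² = 25)
L(7 - 4, -1)*t(-17, 0) - 489 = (7 - 4)*25 - 489 = 3*25 - 489 = 75 - 489 = -414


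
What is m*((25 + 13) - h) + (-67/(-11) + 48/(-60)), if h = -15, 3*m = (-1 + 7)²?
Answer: 35271/55 ≈ 641.29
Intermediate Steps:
m = 12 (m = (-1 + 7)²/3 = (⅓)*6² = (⅓)*36 = 12)
m*((25 + 13) - h) + (-67/(-11) + 48/(-60)) = 12*((25 + 13) - 1*(-15)) + (-67/(-11) + 48/(-60)) = 12*(38 + 15) + (-67*(-1/11) + 48*(-1/60)) = 12*53 + (67/11 - ⅘) = 636 + 291/55 = 35271/55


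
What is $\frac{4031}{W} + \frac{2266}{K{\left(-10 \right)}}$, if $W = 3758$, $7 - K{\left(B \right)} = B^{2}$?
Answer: $- \frac{8140745}{349494} \approx -23.293$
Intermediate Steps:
$K{\left(B \right)} = 7 - B^{2}$
$\frac{4031}{W} + \frac{2266}{K{\left(-10 \right)}} = \frac{4031}{3758} + \frac{2266}{7 - \left(-10\right)^{2}} = 4031 \cdot \frac{1}{3758} + \frac{2266}{7 - 100} = \frac{4031}{3758} + \frac{2266}{7 - 100} = \frac{4031}{3758} + \frac{2266}{-93} = \frac{4031}{3758} + 2266 \left(- \frac{1}{93}\right) = \frac{4031}{3758} - \frac{2266}{93} = - \frac{8140745}{349494}$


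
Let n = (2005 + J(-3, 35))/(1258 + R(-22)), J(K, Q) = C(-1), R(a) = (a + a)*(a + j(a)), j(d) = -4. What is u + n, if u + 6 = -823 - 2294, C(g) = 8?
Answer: -7499433/2402 ≈ -3122.2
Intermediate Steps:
R(a) = 2*a*(-4 + a) (R(a) = (a + a)*(a - 4) = (2*a)*(-4 + a) = 2*a*(-4 + a))
J(K, Q) = 8
u = -3123 (u = -6 + (-823 - 2294) = -6 - 3117 = -3123)
n = 2013/2402 (n = (2005 + 8)/(1258 + 2*(-22)*(-4 - 22)) = 2013/(1258 + 2*(-22)*(-26)) = 2013/(1258 + 1144) = 2013/2402 ≈ 0.83805)
u + n = -3123 + 2013/2402 = -7499433/2402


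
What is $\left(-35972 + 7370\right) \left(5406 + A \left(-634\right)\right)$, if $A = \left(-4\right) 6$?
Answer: $-589830444$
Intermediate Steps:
$A = -24$
$\left(-35972 + 7370\right) \left(5406 + A \left(-634\right)\right) = \left(-35972 + 7370\right) \left(5406 - -15216\right) = - 28602 \left(5406 + 15216\right) = \left(-28602\right) 20622 = -589830444$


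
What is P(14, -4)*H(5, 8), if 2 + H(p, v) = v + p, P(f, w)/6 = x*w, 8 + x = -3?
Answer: 2904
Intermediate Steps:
x = -11 (x = -8 - 3 = -11)
P(f, w) = -66*w (P(f, w) = 6*(-11*w) = -66*w)
H(p, v) = -2 + p + v (H(p, v) = -2 + (v + p) = -2 + (p + v) = -2 + p + v)
P(14, -4)*H(5, 8) = (-66*(-4))*(-2 + 5 + 8) = 264*11 = 2904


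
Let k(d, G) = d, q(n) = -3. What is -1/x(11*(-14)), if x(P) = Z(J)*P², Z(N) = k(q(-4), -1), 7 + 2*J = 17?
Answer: 1/71148 ≈ 1.4055e-5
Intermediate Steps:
J = 5 (J = -7/2 + (½)*17 = -7/2 + 17/2 = 5)
Z(N) = -3
x(P) = -3*P²
-1/x(11*(-14)) = -1/((-3*(11*(-14))²)) = -1/((-3*(-154)²)) = -1/((-3*23716)) = -1/(-71148) = -1*(-1/71148) = 1/71148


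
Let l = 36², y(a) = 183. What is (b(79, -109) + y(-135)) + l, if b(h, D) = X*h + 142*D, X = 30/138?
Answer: -321582/23 ≈ -13982.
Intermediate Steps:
X = 5/23 (X = 30*(1/138) = 5/23 ≈ 0.21739)
b(h, D) = 142*D + 5*h/23 (b(h, D) = 5*h/23 + 142*D = 142*D + 5*h/23)
l = 1296
(b(79, -109) + y(-135)) + l = ((142*(-109) + (5/23)*79) + 183) + 1296 = ((-15478 + 395/23) + 183) + 1296 = (-355599/23 + 183) + 1296 = -351390/23 + 1296 = -321582/23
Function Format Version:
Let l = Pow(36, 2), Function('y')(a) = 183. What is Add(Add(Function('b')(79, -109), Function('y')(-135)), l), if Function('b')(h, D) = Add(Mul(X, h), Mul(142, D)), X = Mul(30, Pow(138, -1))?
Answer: Rational(-321582, 23) ≈ -13982.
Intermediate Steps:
X = Rational(5, 23) (X = Mul(30, Rational(1, 138)) = Rational(5, 23) ≈ 0.21739)
Function('b')(h, D) = Add(Mul(142, D), Mul(Rational(5, 23), h)) (Function('b')(h, D) = Add(Mul(Rational(5, 23), h), Mul(142, D)) = Add(Mul(142, D), Mul(Rational(5, 23), h)))
l = 1296
Add(Add(Function('b')(79, -109), Function('y')(-135)), l) = Add(Add(Add(Mul(142, -109), Mul(Rational(5, 23), 79)), 183), 1296) = Add(Add(Add(-15478, Rational(395, 23)), 183), 1296) = Add(Add(Rational(-355599, 23), 183), 1296) = Add(Rational(-351390, 23), 1296) = Rational(-321582, 23)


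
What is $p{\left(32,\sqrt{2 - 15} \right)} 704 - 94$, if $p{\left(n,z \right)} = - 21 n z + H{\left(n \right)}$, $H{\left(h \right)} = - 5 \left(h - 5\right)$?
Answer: $-95134 - 473088 i \sqrt{13} \approx -95134.0 - 1.7057 \cdot 10^{6} i$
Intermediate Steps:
$H{\left(h \right)} = 25 - 5 h$ ($H{\left(h \right)} = - 5 \left(-5 + h\right) = 25 - 5 h$)
$p{\left(n,z \right)} = 25 - 5 n - 21 n z$ ($p{\left(n,z \right)} = - 21 n z - \left(-25 + 5 n\right) = 25 - 5 n - 21 n z$)
$p{\left(32,\sqrt{2 - 15} \right)} 704 - 94 = \left(25 - 160 - 672 \sqrt{2 - 15}\right) 704 - 94 = \left(25 - 160 - 672 \sqrt{-13}\right) 704 - 94 = \left(25 - 160 - 672 i \sqrt{13}\right) 704 - 94 = \left(-135 - 672 i \sqrt{13}\right) 704 - 94 = \left(-95040 - 473088 i \sqrt{13}\right) - 94 = -95134 - 473088 i \sqrt{13}$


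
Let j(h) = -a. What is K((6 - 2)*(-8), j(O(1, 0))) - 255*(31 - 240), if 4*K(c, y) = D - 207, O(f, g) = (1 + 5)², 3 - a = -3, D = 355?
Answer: 53332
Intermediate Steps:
a = 6 (a = 3 - 1*(-3) = 3 + 3 = 6)
O(f, g) = 36 (O(f, g) = 6² = 36)
j(h) = -6 (j(h) = -1*6 = -6)
K(c, y) = 37 (K(c, y) = (355 - 207)/4 = (¼)*148 = 37)
K((6 - 2)*(-8), j(O(1, 0))) - 255*(31 - 240) = 37 - 255*(31 - 240) = 37 - 255*(-209) = 37 - 1*(-53295) = 37 + 53295 = 53332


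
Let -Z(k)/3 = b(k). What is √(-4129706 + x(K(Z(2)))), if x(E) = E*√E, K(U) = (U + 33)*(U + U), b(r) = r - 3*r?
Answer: √(-4129706 + 6480*√30) ≈ 2023.4*I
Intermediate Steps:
b(r) = -2*r
Z(k) = 6*k (Z(k) = -(-6)*k = 6*k)
K(U) = 2*U*(33 + U) (K(U) = (33 + U)*(2*U) = 2*U*(33 + U))
x(E) = E^(3/2)
√(-4129706 + x(K(Z(2)))) = √(-4129706 + (2*(6*2)*(33 + 6*2))^(3/2)) = √(-4129706 + (2*12*(33 + 12))^(3/2)) = √(-4129706 + (2*12*45)^(3/2)) = √(-4129706 + 1080^(3/2)) = √(-4129706 + 6480*√30)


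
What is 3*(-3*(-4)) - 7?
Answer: 29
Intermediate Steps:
3*(-3*(-4)) - 7 = 3*12 - 7 = 36 - 7 = 29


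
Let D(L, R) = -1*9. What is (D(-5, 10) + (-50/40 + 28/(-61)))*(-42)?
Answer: 54873/122 ≈ 449.78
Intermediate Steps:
D(L, R) = -9
(D(-5, 10) + (-50/40 + 28/(-61)))*(-42) = (-9 + (-50/40 + 28/(-61)))*(-42) = (-9 + (-50*1/40 + 28*(-1/61)))*(-42) = (-9 + (-5/4 - 28/61))*(-42) = (-9 - 417/244)*(-42) = -2613/244*(-42) = 54873/122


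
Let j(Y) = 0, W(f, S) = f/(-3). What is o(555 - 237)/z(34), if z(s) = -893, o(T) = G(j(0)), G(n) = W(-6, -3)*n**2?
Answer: 0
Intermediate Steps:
W(f, S) = -f/3 (W(f, S) = f*(-1/3) = -f/3)
G(n) = 2*n**2 (G(n) = (-1/3*(-6))*n**2 = 2*n**2)
o(T) = 0 (o(T) = 2*0**2 = 2*0 = 0)
o(555 - 237)/z(34) = 0/(-893) = 0*(-1/893) = 0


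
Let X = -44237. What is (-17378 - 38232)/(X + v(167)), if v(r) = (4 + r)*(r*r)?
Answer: -27805/2362391 ≈ -0.011770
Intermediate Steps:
v(r) = r²*(4 + r) (v(r) = (4 + r)*r² = r²*(4 + r))
(-17378 - 38232)/(X + v(167)) = (-17378 - 38232)/(-44237 + 167²*(4 + 167)) = -55610/(-44237 + 27889*171) = -55610/(-44237 + 4769019) = -55610/4724782 = -55610*1/4724782 = -27805/2362391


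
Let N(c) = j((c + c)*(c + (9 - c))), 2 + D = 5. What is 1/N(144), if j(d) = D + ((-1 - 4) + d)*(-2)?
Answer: -1/5171 ≈ -0.00019339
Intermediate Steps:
D = 3 (D = -2 + 5 = 3)
j(d) = 13 - 2*d (j(d) = 3 + ((-1 - 4) + d)*(-2) = 3 + (-5 + d)*(-2) = 3 + (10 - 2*d) = 13 - 2*d)
N(c) = 13 - 36*c (N(c) = 13 - 2*(c + c)*(c + (9 - c)) = 13 - 2*2*c*9 = 13 - 36*c)
1/N(144) = 1/(13 - 36*144) = 1/(13 - 5184) = 1/(-5171) = -1/5171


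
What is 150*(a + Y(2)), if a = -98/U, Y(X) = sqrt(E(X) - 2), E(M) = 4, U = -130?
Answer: 1470/13 + 150*sqrt(2) ≈ 325.21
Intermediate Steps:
Y(X) = sqrt(2) (Y(X) = sqrt(4 - 2) = sqrt(2))
a = 49/65 (a = -98/(-130) = -98*(-1/130) = 49/65 ≈ 0.75385)
150*(a + Y(2)) = 150*(49/65 + sqrt(2)) = 1470/13 + 150*sqrt(2)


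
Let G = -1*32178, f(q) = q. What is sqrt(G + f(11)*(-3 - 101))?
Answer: I*sqrt(33322) ≈ 182.54*I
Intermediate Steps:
G = -32178
sqrt(G + f(11)*(-3 - 101)) = sqrt(-32178 + 11*(-3 - 101)) = sqrt(-32178 + 11*(-104)) = sqrt(-32178 - 1144) = sqrt(-33322) = I*sqrt(33322)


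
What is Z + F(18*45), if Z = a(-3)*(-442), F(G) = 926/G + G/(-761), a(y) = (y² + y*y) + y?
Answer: -2043374857/308205 ≈ -6629.9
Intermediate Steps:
a(y) = y + 2*y² (a(y) = (y² + y²) + y = 2*y² + y = y + 2*y²)
F(G) = 926/G - G/761 (F(G) = 926/G + G*(-1/761) = 926/G - G/761)
Z = -6630 (Z = -3*(1 + 2*(-3))*(-442) = -3*(1 - 6)*(-442) = -3*(-5)*(-442) = 15*(-442) = -6630)
Z + F(18*45) = -6630 + (926/((18*45)) - 18*45/761) = -6630 + (926/810 - 1/761*810) = -6630 + (926*(1/810) - 810/761) = -6630 + (463/405 - 810/761) = -6630 + 24293/308205 = -2043374857/308205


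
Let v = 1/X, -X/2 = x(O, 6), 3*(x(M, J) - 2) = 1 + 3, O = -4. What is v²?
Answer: 9/400 ≈ 0.022500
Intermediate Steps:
x(M, J) = 10/3 (x(M, J) = 2 + (1 + 3)/3 = 2 + (⅓)*4 = 2 + 4/3 = 10/3)
X = -20/3 (X = -2*10/3 = -20/3 ≈ -6.6667)
v = -3/20 (v = 1/(-20/3) = -3/20 ≈ -0.15000)
v² = (-3/20)² = 9/400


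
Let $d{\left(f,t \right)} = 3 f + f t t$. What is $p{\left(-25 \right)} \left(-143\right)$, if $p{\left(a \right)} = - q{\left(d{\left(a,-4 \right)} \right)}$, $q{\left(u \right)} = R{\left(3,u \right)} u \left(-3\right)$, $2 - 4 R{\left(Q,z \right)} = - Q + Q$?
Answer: $\frac{203775}{2} \approx 1.0189 \cdot 10^{5}$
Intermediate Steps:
$R{\left(Q,z \right)} = \frac{1}{2}$ ($R{\left(Q,z \right)} = \frac{1}{2} - \frac{- Q + Q}{4} = \frac{1}{2} - 0 = \frac{1}{2} + 0 = \frac{1}{2}$)
$d{\left(f,t \right)} = 3 f + f t^{2}$
$q{\left(u \right)} = - \frac{3 u}{2}$ ($q{\left(u \right)} = \frac{u}{2} \left(-3\right) = - \frac{3 u}{2}$)
$p{\left(a \right)} = \frac{57 a}{2}$ ($p{\left(a \right)} = - \frac{\left(-3\right) a \left(3 + \left(-4\right)^{2}\right)}{2} = - \frac{\left(-3\right) a \left(3 + 16\right)}{2} = - \frac{\left(-3\right) a 19}{2} = - \frac{\left(-3\right) 19 a}{2} = - \frac{\left(-57\right) a}{2} = \frac{57 a}{2}$)
$p{\left(-25 \right)} \left(-143\right) = \frac{57}{2} \left(-25\right) \left(-143\right) = \left(- \frac{1425}{2}\right) \left(-143\right) = \frac{203775}{2}$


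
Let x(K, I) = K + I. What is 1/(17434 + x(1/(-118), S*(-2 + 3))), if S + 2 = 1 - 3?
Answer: 118/2056739 ≈ 5.7372e-5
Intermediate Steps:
S = -4 (S = -2 + (1 - 3) = -2 - 2 = -4)
x(K, I) = I + K
1/(17434 + x(1/(-118), S*(-2 + 3))) = 1/(17434 + (-4*(-2 + 3) + 1/(-118))) = 1/(17434 + (-4*1 - 1/118)) = 1/(17434 + (-4 - 1/118)) = 1/(17434 - 473/118) = 1/(2056739/118) = 118/2056739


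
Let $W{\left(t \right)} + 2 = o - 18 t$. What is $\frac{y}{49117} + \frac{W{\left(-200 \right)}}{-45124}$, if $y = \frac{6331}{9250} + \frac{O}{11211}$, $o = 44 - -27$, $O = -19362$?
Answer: $- \frac{84202700719903}{1035315066674500} \approx -0.081331$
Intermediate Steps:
$o = 71$ ($o = 44 + 27 = 71$)
$y = - \frac{974069}{934250}$ ($y = \frac{6331}{9250} - \frac{19362}{11211} = 6331 \cdot \frac{1}{9250} - \frac{6454}{3737} = \frac{6331}{9250} - \frac{6454}{3737} = - \frac{974069}{934250} \approx -1.0426$)
$W{\left(t \right)} = 69 - 18 t$ ($W{\left(t \right)} = -2 - \left(-71 + 18 t\right) = 69 - 18 t$)
$\frac{y}{49117} + \frac{W{\left(-200 \right)}}{-45124} = - \frac{974069}{934250 \cdot 49117} + \frac{69 - -3600}{-45124} = \left(- \frac{974069}{934250}\right) \frac{1}{49117} + \left(69 + 3600\right) \left(- \frac{1}{45124}\right) = - \frac{974069}{45887557250} + 3669 \left(- \frac{1}{45124}\right) = - \frac{974069}{45887557250} - \frac{3669}{45124} = - \frac{84202700719903}{1035315066674500}$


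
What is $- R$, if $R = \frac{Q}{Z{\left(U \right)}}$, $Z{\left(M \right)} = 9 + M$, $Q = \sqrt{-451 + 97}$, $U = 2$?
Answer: $- \frac{i \sqrt{354}}{11} \approx - 1.7104 i$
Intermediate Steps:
$Q = i \sqrt{354}$ ($Q = \sqrt{-354} = i \sqrt{354} \approx 18.815 i$)
$R = \frac{i \sqrt{354}}{11}$ ($R = \frac{i \sqrt{354}}{9 + 2} = \frac{i \sqrt{354}}{11} \approx 1.7104 i$)
$- R = - \frac{i \sqrt{354}}{11}$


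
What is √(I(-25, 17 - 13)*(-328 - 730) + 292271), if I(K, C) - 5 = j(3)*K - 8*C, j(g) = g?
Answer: √400187 ≈ 632.60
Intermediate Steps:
I(K, C) = 5 - 8*C + 3*K (I(K, C) = 5 + (3*K - 8*C) = 5 + (-8*C + 3*K) = 5 - 8*C + 3*K)
√(I(-25, 17 - 13)*(-328 - 730) + 292271) = √((5 - 8*(17 - 13) + 3*(-25))*(-328 - 730) + 292271) = √((5 - 8*4 - 75)*(-1058) + 292271) = √((5 - 32 - 75)*(-1058) + 292271) = √(-102*(-1058) + 292271) = √(107916 + 292271) = √400187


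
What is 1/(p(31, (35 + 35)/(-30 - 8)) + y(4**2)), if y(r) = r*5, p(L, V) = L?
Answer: 1/111 ≈ 0.0090090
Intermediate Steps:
y(r) = 5*r
1/(p(31, (35 + 35)/(-30 - 8)) + y(4**2)) = 1/(31 + 5*4**2) = 1/(31 + 5*16) = 1/(31 + 80) = 1/111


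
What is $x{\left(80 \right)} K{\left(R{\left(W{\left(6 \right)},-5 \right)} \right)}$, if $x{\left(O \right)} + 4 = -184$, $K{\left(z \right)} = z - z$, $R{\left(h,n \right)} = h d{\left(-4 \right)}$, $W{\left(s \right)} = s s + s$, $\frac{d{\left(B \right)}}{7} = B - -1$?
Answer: $0$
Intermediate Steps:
$d{\left(B \right)} = 7 + 7 B$ ($d{\left(B \right)} = 7 \left(B - -1\right) = 7 \left(B + 1\right) = 7 \left(1 + B\right) = 7 + 7 B$)
$W{\left(s \right)} = s + s^{2}$ ($W{\left(s \right)} = s^{2} + s = s + s^{2}$)
$R{\left(h,n \right)} = - 21 h$ ($R{\left(h,n \right)} = h \left(7 + 7 \left(-4\right)\right) = h \left(7 - 28\right) = h \left(-21\right) = - 21 h$)
$K{\left(z \right)} = 0$
$x{\left(O \right)} = -188$ ($x{\left(O \right)} = -4 - 184 = -188$)
$x{\left(80 \right)} K{\left(R{\left(W{\left(6 \right)},-5 \right)} \right)} = \left(-188\right) 0 = 0$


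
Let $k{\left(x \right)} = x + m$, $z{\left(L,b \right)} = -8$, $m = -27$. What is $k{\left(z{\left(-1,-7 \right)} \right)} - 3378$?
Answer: $-3413$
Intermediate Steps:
$k{\left(x \right)} = -27 + x$ ($k{\left(x \right)} = x - 27 = -27 + x$)
$k{\left(z{\left(-1,-7 \right)} \right)} - 3378 = \left(-27 - 8\right) - 3378 = -35 - 3378 = -3413$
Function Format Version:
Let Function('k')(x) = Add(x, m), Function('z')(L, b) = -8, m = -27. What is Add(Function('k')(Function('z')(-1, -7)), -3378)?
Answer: -3413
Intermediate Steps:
Function('k')(x) = Add(-27, x) (Function('k')(x) = Add(x, -27) = Add(-27, x))
Add(Function('k')(Function('z')(-1, -7)), -3378) = Add(Add(-27, -8), -3378) = Add(-35, -3378) = -3413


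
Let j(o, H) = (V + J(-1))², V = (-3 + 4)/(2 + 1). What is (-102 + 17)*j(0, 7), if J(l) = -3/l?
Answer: -8500/9 ≈ -944.44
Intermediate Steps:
V = ⅓ (V = 1/3 = 1*(⅓) = ⅓ ≈ 0.33333)
j(o, H) = 100/9 (j(o, H) = (⅓ - 3/(-1))² = (⅓ - 3*(-1))² = (⅓ + 3)² = (10/3)² = 100/9)
(-102 + 17)*j(0, 7) = (-102 + 17)*(100/9) = -85*100/9 = -8500/9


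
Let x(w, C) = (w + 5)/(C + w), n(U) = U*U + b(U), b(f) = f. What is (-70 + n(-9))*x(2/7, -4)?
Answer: -37/13 ≈ -2.8462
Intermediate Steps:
n(U) = U + U² (n(U) = U*U + U = U² + U = U + U²)
x(w, C) = (5 + w)/(C + w)
(-70 + n(-9))*x(2/7, -4) = (-70 - 9*(1 - 9))*((5 + 2/7)/(-4 + 2/7)) = (-70 - 9*(-8))*((5 + 2*(⅐))/(-4 + 2*(⅐))) = (-70 + 72)*((5 + 2/7)/(-4 + 2/7)) = 2*((37/7)/(-26/7)) = 2*(-7/26*37/7) = 2*(-37/26) = -37/13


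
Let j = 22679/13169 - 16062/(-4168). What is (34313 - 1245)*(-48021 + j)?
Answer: -10893795541056547/6861049 ≈ -1.5878e+9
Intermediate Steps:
j = 153023275/27444196 (j = 22679*(1/13169) - 16062*(-1/4168) = 22679/13169 + 8031/2084 = 153023275/27444196 ≈ 5.5758)
(34313 - 1245)*(-48021 + j) = (34313 - 1245)*(-48021 + 153023275/27444196) = 33068*(-1317744712841/27444196) = -10893795541056547/6861049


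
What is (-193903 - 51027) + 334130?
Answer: 89200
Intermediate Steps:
(-193903 - 51027) + 334130 = -244930 + 334130 = 89200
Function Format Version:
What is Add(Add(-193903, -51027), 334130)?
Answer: 89200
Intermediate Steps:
Add(Add(-193903, -51027), 334130) = Add(-244930, 334130) = 89200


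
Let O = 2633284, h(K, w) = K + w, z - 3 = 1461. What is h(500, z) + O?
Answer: 2635248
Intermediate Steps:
z = 1464 (z = 3 + 1461 = 1464)
h(500, z) + O = (500 + 1464) + 2633284 = 1964 + 2633284 = 2635248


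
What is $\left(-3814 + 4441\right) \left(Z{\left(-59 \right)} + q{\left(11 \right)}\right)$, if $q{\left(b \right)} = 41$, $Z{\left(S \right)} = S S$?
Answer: $2208294$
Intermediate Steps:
$Z{\left(S \right)} = S^{2}$
$\left(-3814 + 4441\right) \left(Z{\left(-59 \right)} + q{\left(11 \right)}\right) = \left(-3814 + 4441\right) \left(\left(-59\right)^{2} + 41\right) = 627 \left(3481 + 41\right) = 627 \cdot 3522 = 2208294$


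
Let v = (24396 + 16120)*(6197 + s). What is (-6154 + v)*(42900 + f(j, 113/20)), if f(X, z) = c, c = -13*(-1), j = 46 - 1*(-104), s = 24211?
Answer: 52869003701462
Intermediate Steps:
j = 150 (j = 46 + 104 = 150)
c = 13
v = 1232010528 (v = (24396 + 16120)*(6197 + 24211) = 40516*30408 = 1232010528)
f(X, z) = 13
(-6154 + v)*(42900 + f(j, 113/20)) = (-6154 + 1232010528)*(42900 + 13) = 1232004374*42913 = 52869003701462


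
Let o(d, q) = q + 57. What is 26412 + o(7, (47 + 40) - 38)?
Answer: 26518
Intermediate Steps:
o(d, q) = 57 + q
26412 + o(7, (47 + 40) - 38) = 26412 + (57 + ((47 + 40) - 38)) = 26412 + (57 + (87 - 38)) = 26412 + (57 + 49) = 26412 + 106 = 26518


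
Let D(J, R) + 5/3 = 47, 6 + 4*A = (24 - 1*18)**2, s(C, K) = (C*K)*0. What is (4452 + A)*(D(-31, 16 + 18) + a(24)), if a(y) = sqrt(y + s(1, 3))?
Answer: 202164 + 8919*sqrt(6) ≈ 2.2401e+5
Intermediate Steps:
s(C, K) = 0
A = 15/2 (A = -3/2 + (24 - 1*18)**2/4 = -3/2 + (24 - 18)**2/4 = -3/2 + (1/4)*6**2 = -3/2 + (1/4)*36 = -3/2 + 9 = 15/2 ≈ 7.5000)
D(J, R) = 136/3 (D(J, R) = -5/3 + 47 = 136/3)
a(y) = sqrt(y) (a(y) = sqrt(y + 0) = sqrt(y))
(4452 + A)*(D(-31, 16 + 18) + a(24)) = (4452 + 15/2)*(136/3 + sqrt(24)) = 8919*(136/3 + 2*sqrt(6))/2 = 202164 + 8919*sqrt(6)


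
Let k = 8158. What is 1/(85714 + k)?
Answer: 1/93872 ≈ 1.0653e-5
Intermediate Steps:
1/(85714 + k) = 1/(85714 + 8158) = 1/93872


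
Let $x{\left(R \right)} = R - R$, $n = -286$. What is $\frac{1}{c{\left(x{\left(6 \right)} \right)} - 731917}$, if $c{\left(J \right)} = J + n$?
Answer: $- \frac{1}{732203} \approx -1.3657 \cdot 10^{-6}$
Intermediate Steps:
$x{\left(R \right)} = 0$
$c{\left(J \right)} = -286 + J$ ($c{\left(J \right)} = J - 286 = -286 + J$)
$\frac{1}{c{\left(x{\left(6 \right)} \right)} - 731917} = \frac{1}{\left(-286 + 0\right) - 731917} = \frac{1}{-286 - 731917} = \frac{1}{-732203} = - \frac{1}{732203}$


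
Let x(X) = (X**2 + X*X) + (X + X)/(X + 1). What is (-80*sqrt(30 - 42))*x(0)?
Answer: 0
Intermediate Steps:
x(X) = 2*X**2 + 2*X/(1 + X) (x(X) = (X**2 + X**2) + (2*X)/(1 + X) = 2*X**2 + 2*X/(1 + X))
(-80*sqrt(30 - 42))*x(0) = (-80*sqrt(30 - 42))*(2*0*(1 + 0 + 0**2)/(1 + 0)) = (-160*I*sqrt(3))*(2*0*(1 + 0 + 0)/1) = (-160*I*sqrt(3))*(2*0*1*1) = -160*I*sqrt(3)*0 = 0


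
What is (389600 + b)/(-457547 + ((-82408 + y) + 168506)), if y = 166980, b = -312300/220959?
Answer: -9565034900/5019918419 ≈ -1.9054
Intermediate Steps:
b = -34700/24551 (b = -312300*1/220959 = -34700/24551 ≈ -1.4134)
(389600 + b)/(-457547 + ((-82408 + y) + 168506)) = (389600 - 34700/24551)/(-457547 + ((-82408 + 166980) + 168506)) = 9565034900/(24551*(-457547 + (84572 + 168506))) = 9565034900/(24551*(-457547 + 253078)) = (9565034900/24551)/(-204469) = (9565034900/24551)*(-1/204469) = -9565034900/5019918419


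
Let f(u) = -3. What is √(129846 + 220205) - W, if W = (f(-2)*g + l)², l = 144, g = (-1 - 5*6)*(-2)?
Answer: -1764 + √350051 ≈ -1172.3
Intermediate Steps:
g = 62 (g = (-1 - 30)*(-2) = -31*(-2) = 62)
W = 1764 (W = (-3*62 + 144)² = (-186 + 144)² = (-42)² = 1764)
√(129846 + 220205) - W = √(129846 + 220205) - 1*1764 = √350051 - 1764 = -1764 + √350051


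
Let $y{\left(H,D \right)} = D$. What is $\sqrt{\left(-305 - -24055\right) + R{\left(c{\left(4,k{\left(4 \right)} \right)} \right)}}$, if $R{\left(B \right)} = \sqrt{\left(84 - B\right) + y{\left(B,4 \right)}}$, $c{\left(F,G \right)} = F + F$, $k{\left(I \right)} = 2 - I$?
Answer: $\sqrt{23750 + 4 \sqrt{5}} \approx 154.14$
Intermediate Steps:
$c{\left(F,G \right)} = 2 F$
$R{\left(B \right)} = \sqrt{88 - B}$ ($R{\left(B \right)} = \sqrt{\left(84 - B\right) + 4} = \sqrt{88 - B}$)
$\sqrt{\left(-305 - -24055\right) + R{\left(c{\left(4,k{\left(4 \right)} \right)} \right)}} = \sqrt{\left(-305 - -24055\right) + \sqrt{88 - 2 \cdot 4}} = \sqrt{\left(-305 + 24055\right) + \sqrt{88 - 8}} = \sqrt{23750 + \sqrt{88 - 8}} = \sqrt{23750 + \sqrt{80}} = \sqrt{23750 + 4 \sqrt{5}}$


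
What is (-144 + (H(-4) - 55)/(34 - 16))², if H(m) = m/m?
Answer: 21609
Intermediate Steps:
H(m) = 1
(-144 + (H(-4) - 55)/(34 - 16))² = (-144 + (1 - 55)/(34 - 16))² = (-144 - 54/18)² = (-144 - 54*1/18)² = (-144 - 3)² = (-147)² = 21609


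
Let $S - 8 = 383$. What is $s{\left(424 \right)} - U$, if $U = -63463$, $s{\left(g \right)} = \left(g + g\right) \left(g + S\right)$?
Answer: $754583$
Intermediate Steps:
$S = 391$ ($S = 8 + 383 = 391$)
$s{\left(g \right)} = 2 g \left(391 + g\right)$ ($s{\left(g \right)} = \left(g + g\right) \left(g + 391\right) = 2 g \left(391 + g\right)$)
$s{\left(424 \right)} - U = 2 \cdot 424 \left(391 + 424\right) - -63463 = 2 \cdot 424 \cdot 815 + 63463 = 691120 + 63463 = 754583$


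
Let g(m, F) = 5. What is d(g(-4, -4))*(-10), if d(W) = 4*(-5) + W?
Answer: 150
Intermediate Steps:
d(W) = -20 + W
d(g(-4, -4))*(-10) = (-20 + 5)*(-10) = -15*(-10) = 150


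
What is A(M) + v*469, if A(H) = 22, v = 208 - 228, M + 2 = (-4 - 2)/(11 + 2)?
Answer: -9358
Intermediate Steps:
M = -32/13 (M = -2 + (-4 - 2)/(11 + 2) = -2 - 6/13 = -32/13 ≈ -2.4615)
v = -20
A(M) + v*469 = 22 - 20*469 = 22 - 9380 = -9358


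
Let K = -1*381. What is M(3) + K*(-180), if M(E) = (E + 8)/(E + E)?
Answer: 411491/6 ≈ 68582.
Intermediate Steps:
K = -381
M(E) = (8 + E)/(2*E) (M(E) = (8 + E)/((2*E)) = (8 + E)*(1/(2*E)) = (8 + E)/(2*E))
M(3) + K*(-180) = (½)*(8 + 3)/3 - 381*(-180) = (½)*(⅓)*11 + 68580 = 11/6 + 68580 = 411491/6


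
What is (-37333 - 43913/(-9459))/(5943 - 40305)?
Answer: 176544467/162515079 ≈ 1.0863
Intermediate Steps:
(-37333 - 43913/(-9459))/(5943 - 40305) = (-37333 - 43913*(-1/9459))/(-34362) = (-37333 + 43913/9459)*(-1/34362) = -353088934/9459*(-1/34362) = 176544467/162515079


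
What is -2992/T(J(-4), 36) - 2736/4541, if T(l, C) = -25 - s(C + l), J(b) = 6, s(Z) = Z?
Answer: 705440/16013 ≈ 44.054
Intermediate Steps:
T(l, C) = -25 - C - l (T(l, C) = -25 - (C + l) = -25 + (-C - l) = -25 - C - l)
-2992/T(J(-4), 36) - 2736/4541 = -2992/(-25 - 1*36 - 1*6) - 2736/4541 = -2992/(-25 - 36 - 6) - 2736*1/4541 = -2992/(-67) - 144/239 = -2992*(-1/67) - 144/239 = 2992/67 - 144/239 = 705440/16013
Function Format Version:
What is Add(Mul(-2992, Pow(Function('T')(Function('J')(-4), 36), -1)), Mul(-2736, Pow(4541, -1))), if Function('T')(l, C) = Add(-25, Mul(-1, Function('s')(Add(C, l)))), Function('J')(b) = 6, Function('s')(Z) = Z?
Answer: Rational(705440, 16013) ≈ 44.054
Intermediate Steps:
Function('T')(l, C) = Add(-25, Mul(-1, C), Mul(-1, l)) (Function('T')(l, C) = Add(-25, Mul(-1, Add(C, l))) = Add(-25, Add(Mul(-1, C), Mul(-1, l))) = Add(-25, Mul(-1, C), Mul(-1, l)))
Add(Mul(-2992, Pow(Function('T')(Function('J')(-4), 36), -1)), Mul(-2736, Pow(4541, -1))) = Add(Mul(-2992, Pow(Add(-25, Mul(-1, 36), Mul(-1, 6)), -1)), Mul(-2736, Pow(4541, -1))) = Add(Mul(-2992, Pow(Add(-25, -36, -6), -1)), Mul(-2736, Rational(1, 4541))) = Add(Mul(-2992, Pow(-67, -1)), Rational(-144, 239)) = Add(Mul(-2992, Rational(-1, 67)), Rational(-144, 239)) = Add(Rational(2992, 67), Rational(-144, 239)) = Rational(705440, 16013)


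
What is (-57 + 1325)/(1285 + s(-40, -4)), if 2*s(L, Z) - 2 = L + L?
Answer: 634/623 ≈ 1.0177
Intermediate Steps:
s(L, Z) = 1 + L (s(L, Z) = 1 + (L + L)/2 = 1 + (2*L)/2 = 1 + L)
(-57 + 1325)/(1285 + s(-40, -4)) = (-57 + 1325)/(1285 + (1 - 40)) = 1268/(1285 - 39) = 1268/1246 = 1268*(1/1246) = 634/623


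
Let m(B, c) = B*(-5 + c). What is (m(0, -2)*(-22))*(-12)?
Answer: 0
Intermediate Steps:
(m(0, -2)*(-22))*(-12) = ((0*(-5 - 2))*(-22))*(-12) = ((0*(-7))*(-22))*(-12) = (0*(-22))*(-12) = 0*(-12) = 0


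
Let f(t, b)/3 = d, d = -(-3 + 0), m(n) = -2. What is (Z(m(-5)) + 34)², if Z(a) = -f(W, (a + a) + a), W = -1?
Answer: 625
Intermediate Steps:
d = 3 (d = -1*(-3) = 3)
f(t, b) = 9 (f(t, b) = 3*3 = 9)
Z(a) = -9 (Z(a) = -1*9 = -9)
(Z(m(-5)) + 34)² = (-9 + 34)² = 25² = 625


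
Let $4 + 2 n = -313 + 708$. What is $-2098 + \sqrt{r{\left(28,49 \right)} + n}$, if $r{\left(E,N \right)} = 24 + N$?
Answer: $-2098 + \frac{\sqrt{1074}}{2} \approx -2081.6$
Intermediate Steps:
$n = \frac{391}{2}$ ($n = -2 + \frac{-313 + 708}{2} = -2 + \frac{1}{2} \cdot 395 = -2 + \frac{395}{2} = \frac{391}{2} \approx 195.5$)
$-2098 + \sqrt{r{\left(28,49 \right)} + n} = -2098 + \sqrt{\left(24 + 49\right) + \frac{391}{2}} = -2098 + \sqrt{73 + \frac{391}{2}} = -2098 + \sqrt{\frac{537}{2}} = -2098 + \frac{\sqrt{1074}}{2}$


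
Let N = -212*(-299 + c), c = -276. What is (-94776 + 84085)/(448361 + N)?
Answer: -10691/570261 ≈ -0.018748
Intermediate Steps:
N = 121900 (N = -212*(-299 - 276) = -212*(-575) = 121900)
(-94776 + 84085)/(448361 + N) = (-94776 + 84085)/(448361 + 121900) = -10691/570261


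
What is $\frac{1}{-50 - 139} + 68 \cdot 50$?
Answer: $\frac{642599}{189} \approx 3400.0$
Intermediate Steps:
$\frac{1}{-50 - 139} + 68 \cdot 50 = \frac{1}{-189} + 3400 = - \frac{1}{189} + 3400 = \frac{642599}{189}$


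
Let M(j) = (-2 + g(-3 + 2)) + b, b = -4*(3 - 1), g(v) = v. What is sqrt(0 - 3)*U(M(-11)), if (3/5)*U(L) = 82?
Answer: 410*I*sqrt(3)/3 ≈ 236.71*I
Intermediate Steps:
b = -8 (b = -4*2 = -8)
M(j) = -11 (M(j) = (-2 + (-3 + 2)) - 8 = (-2 - 1) - 8 = -3 - 8 = -11)
U(L) = 410/3 (U(L) = (5/3)*82 = 410/3)
sqrt(0 - 3)*U(M(-11)) = sqrt(0 - 3)*(410/3) = sqrt(-3)*(410/3) = (I*sqrt(3))*(410/3) = 410*I*sqrt(3)/3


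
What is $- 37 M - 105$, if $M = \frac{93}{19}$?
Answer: $- \frac{5436}{19} \approx -286.11$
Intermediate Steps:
$M = \frac{93}{19}$ ($M = 93 \cdot \frac{1}{19} = \frac{93}{19} \approx 4.8947$)
$- 37 M - 105 = \left(-37\right) \frac{93}{19} - 105 = - \frac{3441}{19} - 105 = - \frac{5436}{19}$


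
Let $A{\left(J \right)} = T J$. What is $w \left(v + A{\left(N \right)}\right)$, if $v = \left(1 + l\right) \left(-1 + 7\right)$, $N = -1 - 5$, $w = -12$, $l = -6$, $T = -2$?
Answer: $216$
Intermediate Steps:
$N = -6$
$v = -30$ ($v = \left(1 - 6\right) \left(-1 + 7\right) = \left(-5\right) 6 = -30$)
$A{\left(J \right)} = - 2 J$
$w \left(v + A{\left(N \right)}\right) = - 12 \left(-30 - -12\right) = - 12 \left(-30 + 12\right) = \left(-12\right) \left(-18\right) = 216$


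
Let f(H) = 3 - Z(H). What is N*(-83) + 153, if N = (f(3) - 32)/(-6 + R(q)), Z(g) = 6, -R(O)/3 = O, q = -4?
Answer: 3823/6 ≈ 637.17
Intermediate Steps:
R(O) = -3*O
f(H) = -3 (f(H) = 3 - 1*6 = 3 - 6 = -3)
N = -35/6 (N = (-3 - 32)/(-6 - 3*(-4)) = -35/(-6 + 12) = -35/6 ≈ -5.8333)
N*(-83) + 153 = -35/6*(-83) + 153 = 2905/6 + 153 = 3823/6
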